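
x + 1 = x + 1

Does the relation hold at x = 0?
x = 0: LHS = 0 + 1 = 1, RHS = 0 + 1 = 1; 1 = 1 — holds

The relation is satisfied at x = 0.

Answer: Yes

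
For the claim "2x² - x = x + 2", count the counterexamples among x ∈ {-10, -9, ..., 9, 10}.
Counterexamples in [-10, 10]: {-10, -9, -8, -7, -6, -5, -4, -3, -2, -1, 0, 1, 2, 3, 4, 5, 6, 7, 8, 9, 10}.

Counting them gives 21 values.

Answer: 21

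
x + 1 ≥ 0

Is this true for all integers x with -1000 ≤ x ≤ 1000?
The claim fails at x = -2:
x = -2: LHS = (-2) + 1 = -1; -1 ≥ 0 — FAILS

Because a single integer refutes it, the statement is false.

Answer: False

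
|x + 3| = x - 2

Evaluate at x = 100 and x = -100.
x = 100: LHS = |100 + 3| = |103| = 103, RHS = 100 - 2 = 98; 103 = 98 — FAILS
x = -100: LHS = |(-100) + 3| = |-97| = 97, RHS = (-100) - 2 = -102; 97 = -102 — FAILS

Answer: No, fails for both x = 100 and x = -100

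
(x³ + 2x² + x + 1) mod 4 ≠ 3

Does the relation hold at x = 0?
x = 0: LHS = (0³ + 2·0² + 0 + 1) mod 4 = 1 mod 4 = 1; 1 ≠ 3 — holds

The relation is satisfied at x = 0.

Answer: Yes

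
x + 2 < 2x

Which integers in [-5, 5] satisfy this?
Holds for: {3, 4, 5}
Fails for: {-5, -4, -3, -2, -1, 0, 1, 2}

Answer: {3, 4, 5}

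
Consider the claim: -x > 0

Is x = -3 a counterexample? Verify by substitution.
Substitute x = -3 into the relation:
x = -3: LHS = -(-3) = 3; 3 > 0 — holds

The claim holds here, so x = -3 is not a counterexample. (A counterexample exists elsewhere, e.g. x = 0.)

Answer: No, x = -3 is not a counterexample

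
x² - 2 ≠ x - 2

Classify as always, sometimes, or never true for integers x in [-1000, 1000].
Holds at x = -1: LHS = (-1)² - 2 = -1, RHS = (-1) - 2 = -3; -1 ≠ -3 — holds
Fails at x = 0: LHS = 0² - 2 = -2, RHS = 0 - 2 = -2; -2 ≠ -2 — FAILS
It is satisfied by some integers in the range but not all.

Answer: Sometimes true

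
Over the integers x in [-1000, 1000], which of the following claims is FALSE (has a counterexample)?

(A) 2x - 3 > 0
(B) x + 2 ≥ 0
(A) x = 0: LHS = 2·0 - 3 = -3; -3 > 0 — FAILS
(B) x = -3: LHS = (-3) + 2 = -1; -1 ≥ 0 — FAILS

Answer: Both A and B are false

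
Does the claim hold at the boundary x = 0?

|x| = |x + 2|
x = 0: LHS = |0| = 0, RHS = |0 + 2| = |2| = 2; 0 = 2 — FAILS

The relation fails at x = 0, so x = 0 is a counterexample.

Answer: No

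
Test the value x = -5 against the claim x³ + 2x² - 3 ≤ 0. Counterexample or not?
Substitute x = -5 into the relation:
x = -5: LHS = (-5)³ + 2·(-5)² - 3 = -78; -78 ≤ 0 — holds

The claim holds here, so x = -5 is not a counterexample. (A counterexample exists elsewhere, e.g. x = 2.)

Answer: No, x = -5 is not a counterexample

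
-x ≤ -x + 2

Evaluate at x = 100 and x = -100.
x = 100: RHS = -100 + 2 = -98; -100 ≤ -98 — holds
x = -100: LHS = -(-100) = 100, RHS = -(-100) + 2 = 102; 100 ≤ 102 — holds

Answer: Yes, holds for both x = 100 and x = -100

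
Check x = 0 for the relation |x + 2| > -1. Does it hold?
x = 0: LHS = |0 + 2| = |2| = 2; 2 > -1 — holds

The relation is satisfied at x = 0.

Answer: Yes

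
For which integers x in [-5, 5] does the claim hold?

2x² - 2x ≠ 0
Holds for: {-5, -4, -3, -2, -1, 2, 3, 4, 5}
Fails for: {0, 1}

Answer: {-5, -4, -3, -2, -1, 2, 3, 4, 5}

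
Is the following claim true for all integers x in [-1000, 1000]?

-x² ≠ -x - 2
The claim fails at x = -1:
x = -1: LHS = -(-1)² = -1, RHS = -(-1) - 2 = -1; -1 ≠ -1 — FAILS

Because a single integer refutes it, the statement is false.

Answer: False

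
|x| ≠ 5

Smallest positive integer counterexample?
Testing positive integers:
x = 1: LHS = |1| = 1; 1 ≠ 5 — holds
x = 2: LHS = |2| = 2; 2 ≠ 5 — holds
x = 3: LHS = |3| = 3; 3 ≠ 5 — holds
x = 4: LHS = |4| = 4; 4 ≠ 5 — holds
x = 5: LHS = |5| = 5; 5 ≠ 5 — FAILS  ← smallest positive counterexample

Answer: x = 5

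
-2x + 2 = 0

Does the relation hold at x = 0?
x = 0: LHS = -2·0 + 2 = 2; 2 = 0 — FAILS

The relation fails at x = 0, so x = 0 is a counterexample.

Answer: No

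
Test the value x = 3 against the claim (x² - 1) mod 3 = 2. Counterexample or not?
Substitute x = 3 into the relation:
x = 3: LHS = (3² - 1) mod 3 = 8 mod 3 = 2; 2 = 2 — holds

The claim holds here, so x = 3 is not a counterexample. (A counterexample exists elsewhere, e.g. x = 1.)

Answer: No, x = 3 is not a counterexample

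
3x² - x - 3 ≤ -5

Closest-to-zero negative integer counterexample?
Testing negative integers from -1 downward:
x = -1: LHS = 3·(-1)² - (-1) - 3 = 1; 1 ≤ -5 — FAILS  ← closest negative counterexample to 0

Answer: x = -1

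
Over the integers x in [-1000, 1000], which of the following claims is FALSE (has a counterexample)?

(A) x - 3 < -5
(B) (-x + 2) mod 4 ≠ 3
(A) x = 0: LHS = 0 - 3 = -3; -3 < -5 — FAILS
(B) x = -1: LHS = (-(-1) + 2) mod 4 = 3 mod 4 = 3; 3 ≠ 3 — FAILS

Answer: Both A and B are false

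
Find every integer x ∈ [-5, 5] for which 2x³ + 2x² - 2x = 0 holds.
Holds for: {0}
Fails for: {-5, -4, -3, -2, -1, 1, 2, 3, 4, 5}

Answer: {0}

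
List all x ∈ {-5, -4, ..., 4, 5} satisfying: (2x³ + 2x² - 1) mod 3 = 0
Holds for: {-5, -2, 1, 4}
Fails for: {-4, -3, -1, 0, 2, 3, 5}

Answer: {-5, -2, 1, 4}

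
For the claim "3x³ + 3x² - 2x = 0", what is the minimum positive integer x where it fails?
Testing positive integers:
x = 1: LHS = 3·1³ + 3·1² - 2·1 = 4; 4 = 0 — FAILS  ← smallest positive counterexample

Answer: x = 1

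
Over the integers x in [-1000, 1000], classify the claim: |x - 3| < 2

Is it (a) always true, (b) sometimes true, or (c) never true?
Holds at x = 2: LHS = |2 - 3| = |-1| = 1; 1 < 2 — holds
Fails at x = 0: LHS = |0 - 3| = |-3| = 3; 3 < 2 — FAILS
It is satisfied by some integers in the range but not all.

Answer: Sometimes true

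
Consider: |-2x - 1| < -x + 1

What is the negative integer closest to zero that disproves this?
Testing negative integers from -1 downward:
x = -1: LHS = |-2·(-1) - 1| = |1| = 1, RHS = -(-1) + 1 = 2; 1 < 2 — holds
x = -2: LHS = |-2·(-2) - 1| = |3| = 3, RHS = -(-2) + 1 = 3; 3 < 3 — FAILS  ← closest negative counterexample to 0

Answer: x = -2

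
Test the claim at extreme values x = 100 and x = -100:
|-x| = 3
x = 100: LHS = |-100| = 100; 100 = 3 — FAILS
x = -100: LHS = |-(-100)| = |100| = 100; 100 = 3 — FAILS

Answer: No, fails for both x = 100 and x = -100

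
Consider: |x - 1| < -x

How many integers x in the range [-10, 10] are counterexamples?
Counterexamples in [-10, 10]: {-10, -9, -8, -7, -6, -5, -4, -3, -2, -1, 0, 1, 2, 3, 4, 5, 6, 7, 8, 9, 10}.

Counting them gives 21 values.

Answer: 21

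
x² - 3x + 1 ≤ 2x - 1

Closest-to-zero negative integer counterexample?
Testing negative integers from -1 downward:
x = -1: LHS = (-1)² - 3·(-1) + 1 = 5, RHS = 2·(-1) - 1 = -3; 5 ≤ -3 — FAILS  ← closest negative counterexample to 0

Answer: x = -1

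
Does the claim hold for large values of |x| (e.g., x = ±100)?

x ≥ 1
x = 100: 100 ≥ 1 — holds
x = -100: -100 ≥ 1 — FAILS

Answer: Partially: holds for x = 100, fails for x = -100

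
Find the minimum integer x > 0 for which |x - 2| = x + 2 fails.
Testing positive integers:
x = 1: LHS = |1 - 2| = |-1| = 1, RHS = 1 + 2 = 3; 1 = 3 — FAILS  ← smallest positive counterexample

Answer: x = 1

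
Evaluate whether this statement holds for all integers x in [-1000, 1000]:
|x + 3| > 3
The claim fails at x = 0:
x = 0: LHS = |0 + 3| = |3| = 3; 3 > 3 — FAILS

Because a single integer refutes it, the statement is false.

Answer: False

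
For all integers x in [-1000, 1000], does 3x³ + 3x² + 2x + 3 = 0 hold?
The claim fails at x = 0:
x = 0: LHS = 3·0³ + 3·0² + 2·0 + 3 = 3; 3 = 0 — FAILS

Because a single integer refutes it, the statement is false.

Answer: False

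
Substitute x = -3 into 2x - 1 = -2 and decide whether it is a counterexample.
Substitute x = -3 into the relation:
x = -3: LHS = 2·(-3) - 1 = -7; -7 = -2 — FAILS

Since the claim fails at x = -3, this value is a counterexample.

Answer: Yes, x = -3 is a counterexample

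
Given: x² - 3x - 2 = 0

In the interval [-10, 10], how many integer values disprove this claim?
Counterexamples in [-10, 10]: {-10, -9, -8, -7, -6, -5, -4, -3, -2, -1, 0, 1, 2, 3, 4, 5, 6, 7, 8, 9, 10}.

Counting them gives 21 values.

Answer: 21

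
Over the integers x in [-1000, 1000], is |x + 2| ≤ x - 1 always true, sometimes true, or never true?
Over all integers in [-1000, 1000], LHS − RHS is smallest at x = 0, where it equals 3:
x = 0: LHS = |0 + 2| = |2| = 2, RHS = 0 - 1 = -1; 2 ≤ -1 — FAILS
At the ends of the range:
x = -1000: LHS = |(-1000) + 2| = |-998| = 998, RHS = (-1000) - 1 = -1001; 998 ≤ -1001 — FAILS
x = 1000: LHS = |1000 + 2| = |1002| = 1002, RHS = 1000 - 1 = 999; 1002 ≤ 999 — FAILS
Hence LHS − RHS is never zero or negative, i.e. LHS > RHS throughout, so the claimed relation (≤) fails for every integer in [-1000, 1000].

No integer in the range satisfies it.

Answer: Never true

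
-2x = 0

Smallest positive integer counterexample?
Testing positive integers:
x = 1: LHS = -2·1 = -2; -2 = 0 — FAILS  ← smallest positive counterexample

Answer: x = 1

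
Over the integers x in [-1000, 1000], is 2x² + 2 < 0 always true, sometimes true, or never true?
Over all integers in [-1000, 1000], LHS − RHS is smallest at x = 0, where it equals 2:
x = 0: LHS = 2·0² + 2 = 2; 2 < 0 — FAILS
At the ends of the range:
x = -1000: LHS = 2·(-1000)² + 2 = 2000002; 2000002 < 0 — FAILS
x = 1000: LHS = 2·1000² + 2 = 2000002; 2000002 < 0 — FAILS
Hence LHS − RHS is never negative, i.e. LHS ≥ RHS throughout, so the claimed relation (<) fails for every integer in [-1000, 1000].

No integer in the range satisfies it.

Answer: Never true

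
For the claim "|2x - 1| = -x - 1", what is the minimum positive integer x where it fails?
Testing positive integers:
x = 1: LHS = |2·1 - 1| = |1| = 1, RHS = -1 - 1 = -2; 1 = -2 — FAILS  ← smallest positive counterexample

Answer: x = 1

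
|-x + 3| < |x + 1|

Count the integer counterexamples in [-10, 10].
Counterexamples in [-10, 10]: {-10, -9, -8, -7, -6, -5, -4, -3, -2, -1, 0, 1}.

Counting them gives 12 values.

Answer: 12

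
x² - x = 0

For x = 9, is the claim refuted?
Substitute x = 9 into the relation:
x = 9: LHS = 9² - 9 = 72; 72 = 0 — FAILS

Since the claim fails at x = 9, this value is a counterexample.

Answer: Yes, x = 9 is a counterexample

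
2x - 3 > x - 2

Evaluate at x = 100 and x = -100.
x = 100: LHS = 2·100 - 3 = 197, RHS = 100 - 2 = 98; 197 > 98 — holds
x = -100: LHS = 2·(-100) - 3 = -203, RHS = (-100) - 2 = -102; -203 > -102 — FAILS

Answer: Partially: holds for x = 100, fails for x = -100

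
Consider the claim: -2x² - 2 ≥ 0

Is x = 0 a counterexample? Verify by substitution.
Substitute x = 0 into the relation:
x = 0: LHS = -2·0² - 2 = -2; -2 ≥ 0 — FAILS

Since the claim fails at x = 0, this value is a counterexample.

Answer: Yes, x = 0 is a counterexample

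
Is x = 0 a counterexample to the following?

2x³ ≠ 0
Substitute x = 0 into the relation:
x = 0: LHS = 2·0³ = 0; 0 ≠ 0 — FAILS

Since the claim fails at x = 0, this value is a counterexample.

Answer: Yes, x = 0 is a counterexample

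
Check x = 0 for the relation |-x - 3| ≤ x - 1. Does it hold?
x = 0: LHS = |-0 - 3| = |-3| = 3, RHS = 0 - 1 = -1; 3 ≤ -1 — FAILS

The relation fails at x = 0, so x = 0 is a counterexample.

Answer: No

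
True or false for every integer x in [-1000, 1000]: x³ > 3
The claim fails at x = 0:
x = 0: LHS = 0³ = 0; 0 > 3 — FAILS

Because a single integer refutes it, the statement is false.

Answer: False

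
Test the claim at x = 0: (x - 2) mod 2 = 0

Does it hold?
x = 0: LHS = (0 - 2) mod 2 = (-2) mod 2 = 0; 0 = 0 — holds

The relation is satisfied at x = 0.

Answer: Yes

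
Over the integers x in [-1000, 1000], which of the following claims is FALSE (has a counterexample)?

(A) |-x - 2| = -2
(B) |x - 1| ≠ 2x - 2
(A) x = 0: LHS = |-0 - 2| = |-2| = 2; 2 = -2 — FAILS
(B) x = 1: LHS = |1 - 1| = |0| = 0, RHS = 2·1 - 2 = 0; 0 ≠ 0 — FAILS

Answer: Both A and B are false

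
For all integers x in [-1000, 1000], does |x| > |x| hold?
The claim fails at x = 0:
x = 0: LHS = |0| = 0, RHS = |0| = 0; 0 > 0 — FAILS

Because a single integer refutes it, the statement is false.

Answer: False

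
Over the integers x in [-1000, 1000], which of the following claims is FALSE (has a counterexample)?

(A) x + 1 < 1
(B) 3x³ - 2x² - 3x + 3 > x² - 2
(A) x = 0: LHS = 0 + 1 = 1; 1 < 1 — FAILS
(B) x = -2: LHS = 3·(-2)³ - 2·(-2)² - 3·(-2) + 3 = -23, RHS = (-2)² - 2 = 2; -23 > 2 — FAILS

Answer: Both A and B are false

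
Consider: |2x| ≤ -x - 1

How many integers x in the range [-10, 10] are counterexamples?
Counterexamples in [-10, 10]: {-10, -9, -8, -7, -6, -5, -4, -3, -2, -1, 0, 1, 2, 3, 4, 5, 6, 7, 8, 9, 10}.

Counting them gives 21 values.

Answer: 21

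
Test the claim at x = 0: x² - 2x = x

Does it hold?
x = 0: LHS = 0² - 2·0 = 0; 0 = 0 — holds

The relation is satisfied at x = 0.

Answer: Yes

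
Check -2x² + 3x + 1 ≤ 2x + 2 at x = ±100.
x = 100: LHS = -2·100² + 3·100 + 1 = -19699, RHS = 2·100 + 2 = 202; -19699 ≤ 202 — holds
x = -100: LHS = -2·(-100)² + 3·(-100) + 1 = -20299, RHS = 2·(-100) + 2 = -198; -20299 ≤ -198 — holds

Answer: Yes, holds for both x = 100 and x = -100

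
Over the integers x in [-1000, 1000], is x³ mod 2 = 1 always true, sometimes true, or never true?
Holds at x = 1: LHS = (1³) mod 2 = 1 mod 2 = 1; 1 = 1 — holds
Fails at x = 0: LHS = (0³) mod 2 = 0 mod 2 = 0; 0 = 1 — FAILS
It is satisfied by some integers in the range but not all.

Answer: Sometimes true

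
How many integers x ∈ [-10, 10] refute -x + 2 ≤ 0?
Counterexamples in [-10, 10]: {-10, -9, -8, -7, -6, -5, -4, -3, -2, -1, 0, 1}.

Counting them gives 12 values.

Answer: 12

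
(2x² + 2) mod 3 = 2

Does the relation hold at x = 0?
x = 0: LHS = (2·0² + 2) mod 3 = 2 mod 3 = 2; 2 = 2 — holds

The relation is satisfied at x = 0.

Answer: Yes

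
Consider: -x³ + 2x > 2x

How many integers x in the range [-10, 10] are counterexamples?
Counterexamples in [-10, 10]: {0, 1, 2, 3, 4, 5, 6, 7, 8, 9, 10}.

Counting them gives 11 values.

Answer: 11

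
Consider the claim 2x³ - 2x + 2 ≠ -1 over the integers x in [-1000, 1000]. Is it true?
Track d = LHS − RHS over the integers in [-1000, 1000]. Equality would need d = 0, but d changes sign only between consecutive integers, jumping over 0:
x = -2: LHS = 2·(-2)³ - 2·(-2) + 2 = -10; -10 ≠ -1 — holds  (d = -9)
x = -1: LHS = 2·(-1)³ - 2·(-1) + 2 = 2; 2 ≠ -1 — holds  (d = 3)
Away from these crossings d keeps a constant sign, and checking every integer in [-1000, 1000] confirms d ≠ 0 throughout. Hence the two sides are never equal, so the relation holds for every integer in [-1000, 1000].

No counterexample exists.

Answer: True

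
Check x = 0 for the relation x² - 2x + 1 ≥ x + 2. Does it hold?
x = 0: LHS = 0² - 2·0 + 1 = 1, RHS = 0 + 2 = 2; 1 ≥ 2 — FAILS

The relation fails at x = 0, so x = 0 is a counterexample.

Answer: No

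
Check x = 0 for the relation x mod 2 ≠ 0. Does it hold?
x = 0: LHS = 0 mod 2 = 0; 0 ≠ 0 — FAILS

The relation fails at x = 0, so x = 0 is a counterexample.

Answer: No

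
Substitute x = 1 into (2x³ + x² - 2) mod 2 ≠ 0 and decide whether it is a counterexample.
Substitute x = 1 into the relation:
x = 1: LHS = (2·1³ + 1² - 2) mod 2 = 1 mod 2 = 1; 1 ≠ 0 — holds

The claim holds here, so x = 1 is not a counterexample. (A counterexample exists elsewhere, e.g. x = 0.)

Answer: No, x = 1 is not a counterexample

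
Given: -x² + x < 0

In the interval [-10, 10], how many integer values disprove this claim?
Counterexamples in [-10, 10]: {0, 1}.

Counting them gives 2 values.

Answer: 2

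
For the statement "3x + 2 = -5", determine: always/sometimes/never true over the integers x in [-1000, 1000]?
Track d = LHS − RHS over the integers in [-1000, 1000]. Equality would need d = 0, but d changes sign only between consecutive integers, jumping over 0:
x = -3: LHS = 3·(-3) + 2 = -7; -7 = -5 — FAILS  (d = -2)
x = -2: LHS = 3·(-2) + 2 = -4; -4 = -5 — FAILS  (d = 1)
Away from these crossings d keeps a constant sign, and checking every integer in [-1000, 1000] confirms d ≠ 0 throughout. Hence the two sides are never equal, so the claimed relation (=) fails for every integer in [-1000, 1000].

No integer in the range satisfies it.

Answer: Never true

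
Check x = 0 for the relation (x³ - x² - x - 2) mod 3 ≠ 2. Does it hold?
x = 0: LHS = (0³ - 0² - 0 - 2) mod 3 = (-2) mod 3 = 1; 1 ≠ 2 — holds

The relation is satisfied at x = 0.

Answer: Yes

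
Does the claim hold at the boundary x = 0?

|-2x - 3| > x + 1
x = 0: LHS = |-2·0 - 3| = |-3| = 3, RHS = 0 + 1 = 1; 3 > 1 — holds

The relation is satisfied at x = 0.

Answer: Yes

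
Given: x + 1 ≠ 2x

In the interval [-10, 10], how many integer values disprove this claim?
Counterexamples in [-10, 10]: {1}.

Counting them gives 1 values.

Answer: 1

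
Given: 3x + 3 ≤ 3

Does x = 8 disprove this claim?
Substitute x = 8 into the relation:
x = 8: LHS = 3·8 + 3 = 27; 27 ≤ 3 — FAILS

Since the claim fails at x = 8, this value is a counterexample.

Answer: Yes, x = 8 is a counterexample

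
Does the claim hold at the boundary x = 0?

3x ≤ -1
x = 0: LHS = 3·0 = 0; 0 ≤ -1 — FAILS

The relation fails at x = 0, so x = 0 is a counterexample.

Answer: No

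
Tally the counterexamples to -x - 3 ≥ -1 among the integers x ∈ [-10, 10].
Counterexamples in [-10, 10]: {-1, 0, 1, 2, 3, 4, 5, 6, 7, 8, 9, 10}.

Counting them gives 12 values.

Answer: 12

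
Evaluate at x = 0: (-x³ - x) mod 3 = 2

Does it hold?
x = 0: LHS = (-0³ - 0) mod 3 = 0 mod 3 = 0; 0 = 2 — FAILS

The relation fails at x = 0, so x = 0 is a counterexample.

Answer: No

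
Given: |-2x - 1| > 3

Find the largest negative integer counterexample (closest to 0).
Testing negative integers from -1 downward:
x = -1: LHS = |-2·(-1) - 1| = |1| = 1; 1 > 3 — FAILS  ← closest negative counterexample to 0

Answer: x = -1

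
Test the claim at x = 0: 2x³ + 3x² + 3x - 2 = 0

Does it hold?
x = 0: LHS = 2·0³ + 3·0² + 3·0 - 2 = -2; -2 = 0 — FAILS

The relation fails at x = 0, so x = 0 is a counterexample.

Answer: No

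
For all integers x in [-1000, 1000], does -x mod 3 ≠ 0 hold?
The claim fails at x = 0:
x = 0: LHS = (-0) mod 3 = 0 mod 3 = 0; 0 ≠ 0 — FAILS

Because a single integer refutes it, the statement is false.

Answer: False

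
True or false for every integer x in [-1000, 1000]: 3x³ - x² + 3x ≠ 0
The claim fails at x = 0:
x = 0: LHS = 3·0³ - 0² + 3·0 = 0; 0 ≠ 0 — FAILS

Because a single integer refutes it, the statement is false.

Answer: False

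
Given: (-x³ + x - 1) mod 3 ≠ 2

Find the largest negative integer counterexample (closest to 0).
Testing negative integers from -1 downward:
x = -1: LHS = (-(-1)³ + (-1) - 1) mod 3 = (-1) mod 3 = 2; 2 ≠ 2 — FAILS  ← closest negative counterexample to 0

Answer: x = -1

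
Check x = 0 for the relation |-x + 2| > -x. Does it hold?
x = 0: LHS = |-0 + 2| = |2| = 2, RHS = -0 = 0; 2 > 0 — holds

The relation is satisfied at x = 0.

Answer: Yes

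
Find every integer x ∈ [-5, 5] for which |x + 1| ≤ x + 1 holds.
Holds for: {-1, 0, 1, 2, 3, 4, 5}
Fails for: {-5, -4, -3, -2}

Answer: {-1, 0, 1, 2, 3, 4, 5}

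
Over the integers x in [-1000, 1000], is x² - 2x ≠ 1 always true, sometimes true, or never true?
Track d = LHS − RHS over the integers in [-1000, 1000]. Equality would need d = 0, but d changes sign only between consecutive integers, jumping over 0:
x = -1: LHS = (-1)² - 2·(-1) = 3; 3 ≠ 1 — holds  (d = 2)
x = 0: LHS = 0² - 2·0 = 0; 0 ≠ 1 — holds  (d = -1)
x = 2: LHS = 2² - 2·2 = 0; 0 ≠ 1 — holds  (d = -1)
x = 3: LHS = 3² - 2·3 = 3; 3 ≠ 1 — holds  (d = 2)
Away from these crossings d keeps a constant sign, and checking every integer in [-1000, 1000] confirms d ≠ 0 throughout. Hence the two sides are never equal, so the relation holds for every integer in [-1000, 1000].

No counterexample exists.

Answer: Always true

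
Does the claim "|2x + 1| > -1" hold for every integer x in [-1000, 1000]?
An absolute value is never negative, so the left side is ≥ 0 for every x, while the right side is -1. Tightest case in [-1000, 1000] is x = 0:
x = 0: LHS = |2·0 + 1| = |1| = 1; 1 > -1 — holds
Hence LHS − RHS is never zero or negative, i.e. LHS > RHS throughout, so the relation holds for every integer in [-1000, 1000].

No counterexample exists.

Answer: True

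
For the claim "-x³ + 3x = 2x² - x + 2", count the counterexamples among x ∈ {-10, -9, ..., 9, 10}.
Counterexamples in [-10, 10]: {-10, -9, -8, -7, -6, -5, -4, -3, -2, -1, 0, 1, 2, 3, 4, 5, 6, 7, 8, 9, 10}.

Counting them gives 21 values.

Answer: 21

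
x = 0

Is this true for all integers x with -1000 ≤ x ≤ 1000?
The claim fails at x = 1:
x = 1: 1 = 0 — FAILS

Because a single integer refutes it, the statement is false.

Answer: False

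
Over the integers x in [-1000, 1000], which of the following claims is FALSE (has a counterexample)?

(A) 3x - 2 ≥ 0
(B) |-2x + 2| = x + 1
(A) x = 0: LHS = 3·0 - 2 = -2; -2 ≥ 0 — FAILS
(B) x = 0: LHS = |-2·0 + 2| = |2| = 2, RHS = 0 + 1 = 1; 2 = 1 — FAILS

Answer: Both A and B are false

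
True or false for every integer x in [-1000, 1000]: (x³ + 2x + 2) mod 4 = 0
The claim fails at x = 0:
x = 0: LHS = (0³ + 2·0 + 2) mod 4 = 2 mod 4 = 2; 2 = 0 — FAILS

Because a single integer refutes it, the statement is false.

Answer: False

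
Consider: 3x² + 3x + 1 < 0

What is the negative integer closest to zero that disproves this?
Testing negative integers from -1 downward:
x = -1: LHS = 3·(-1)² + 3·(-1) + 1 = 1; 1 < 0 — FAILS  ← closest negative counterexample to 0

Answer: x = -1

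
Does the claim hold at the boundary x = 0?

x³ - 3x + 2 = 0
x = 0: LHS = 0³ - 3·0 + 2 = 2; 2 = 0 — FAILS

The relation fails at x = 0, so x = 0 is a counterexample.

Answer: No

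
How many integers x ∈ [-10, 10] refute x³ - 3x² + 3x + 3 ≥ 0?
Counterexamples in [-10, 10]: {-10, -9, -8, -7, -6, -5, -4, -3, -2, -1}.

Counting them gives 10 values.

Answer: 10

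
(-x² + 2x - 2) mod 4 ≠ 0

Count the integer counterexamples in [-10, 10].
For a polynomial with integer coefficients, its value mod 4 depends only on x mod 4, so it suffices to check one representative of each residue class, x = 0, 1, 2, 3:
x = 0: LHS = (-0² + 2·0 - 2) mod 4 = (-2) mod 4 = 2; 2 ≠ 0 — holds
x = 1: LHS = (-1² + 2·1 - 2) mod 4 = (-1) mod 4 = 3; 3 ≠ 0 — holds
x = 2: LHS = (-2² + 2·2 - 2) mod 4 = (-2) mod 4 = 2; 2 ≠ 0 — holds
x = 3: LHS = (-3² + 2·3 - 2) mod 4 = (-5) mod 4 = 3; 3 ≠ 0 — holds
The relation holds in every residue class, so the relation holds for every integer in [-10, 10].

No counterexample appears in that range.

Answer: 0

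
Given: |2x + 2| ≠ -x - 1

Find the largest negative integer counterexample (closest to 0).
Testing negative integers from -1 downward:
x = -1: LHS = |2·(-1) + 2| = |0| = 0, RHS = -(-1) - 1 = 0; 0 ≠ 0 — FAILS  ← closest negative counterexample to 0

Answer: x = -1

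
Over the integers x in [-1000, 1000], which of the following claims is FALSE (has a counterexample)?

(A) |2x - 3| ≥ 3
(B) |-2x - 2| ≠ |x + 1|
(A) x = 1: LHS = |2·1 - 3| = |-1| = 1; 1 ≥ 3 — FAILS
(B) x = -1: LHS = |-2·(-1) - 2| = |0| = 0, RHS = |(-1) + 1| = |0| = 0; 0 ≠ 0 — FAILS

Answer: Both A and B are false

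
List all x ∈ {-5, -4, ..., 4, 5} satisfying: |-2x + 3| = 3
Holds for: {0, 3}
Fails for: {-5, -4, -3, -2, -1, 1, 2, 4, 5}

Answer: {0, 3}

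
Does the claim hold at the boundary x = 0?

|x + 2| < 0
x = 0: LHS = |0 + 2| = |2| = 2; 2 < 0 — FAILS

The relation fails at x = 0, so x = 0 is a counterexample.

Answer: No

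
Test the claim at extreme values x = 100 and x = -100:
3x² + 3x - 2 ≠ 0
x = 100: LHS = 3·100² + 3·100 - 2 = 30298; 30298 ≠ 0 — holds
x = -100: LHS = 3·(-100)² + 3·(-100) - 2 = 29698; 29698 ≠ 0 — holds

Answer: Yes, holds for both x = 100 and x = -100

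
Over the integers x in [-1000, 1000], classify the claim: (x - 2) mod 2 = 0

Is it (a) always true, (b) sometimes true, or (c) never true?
Holds at x = 0: LHS = (0 - 2) mod 2 = (-2) mod 2 = 0; 0 = 0 — holds
Fails at x = 1: LHS = (1 - 2) mod 2 = (-1) mod 2 = 1; 1 = 0 — FAILS
It is satisfied by some integers in the range but not all.

Answer: Sometimes true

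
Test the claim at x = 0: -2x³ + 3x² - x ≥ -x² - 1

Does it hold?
x = 0: LHS = -2·0³ + 3·0² - 0 = 0, RHS = -0² - 1 = -1; 0 ≥ -1 — holds

The relation is satisfied at x = 0.

Answer: Yes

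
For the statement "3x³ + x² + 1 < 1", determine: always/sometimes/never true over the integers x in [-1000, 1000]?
Holds at x = -1: LHS = 3·(-1)³ + (-1)² + 1 = -1; -1 < 1 — holds
Fails at x = 0: LHS = 3·0³ + 0² + 1 = 1; 1 < 1 — FAILS
It is satisfied by some integers in the range but not all.

Answer: Sometimes true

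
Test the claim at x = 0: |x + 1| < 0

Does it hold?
x = 0: LHS = |0 + 1| = |1| = 1; 1 < 0 — FAILS

The relation fails at x = 0, so x = 0 is a counterexample.

Answer: No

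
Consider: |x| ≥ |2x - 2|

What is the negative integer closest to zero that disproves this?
Testing negative integers from -1 downward:
x = -1: LHS = |-1| = 1, RHS = |2·(-1) - 2| = |-4| = 4; 1 ≥ 4 — FAILS  ← closest negative counterexample to 0

Answer: x = -1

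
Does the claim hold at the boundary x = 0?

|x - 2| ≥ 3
x = 0: LHS = |0 - 2| = |-2| = 2; 2 ≥ 3 — FAILS

The relation fails at x = 0, so x = 0 is a counterexample.

Answer: No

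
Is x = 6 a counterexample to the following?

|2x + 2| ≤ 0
Substitute x = 6 into the relation:
x = 6: LHS = |2·6 + 2| = |14| = 14; 14 ≤ 0 — FAILS

Since the claim fails at x = 6, this value is a counterexample.

Answer: Yes, x = 6 is a counterexample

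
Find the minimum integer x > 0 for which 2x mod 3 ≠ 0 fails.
Testing positive integers:
x = 1: LHS = (2·1) mod 3 = 2 mod 3 = 2; 2 ≠ 0 — holds
x = 2: LHS = (2·2) mod 3 = 4 mod 3 = 1; 1 ≠ 0 — holds
x = 3: LHS = (2·3) mod 3 = 6 mod 3 = 0; 0 ≠ 0 — FAILS  ← smallest positive counterexample

Answer: x = 3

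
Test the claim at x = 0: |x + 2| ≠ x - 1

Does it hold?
x = 0: LHS = |0 + 2| = |2| = 2, RHS = 0 - 1 = -1; 2 ≠ -1 — holds

The relation is satisfied at x = 0.

Answer: Yes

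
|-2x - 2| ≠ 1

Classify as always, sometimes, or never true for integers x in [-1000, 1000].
Track d = LHS − RHS over the integers in [-1000, 1000]. Equality would need d = 0, but d changes sign only between consecutive integers, jumping over 0:
x = -2: LHS = |-2·(-2) - 2| = |2| = 2; 2 ≠ 1 — holds  (d = 1)
x = -1: LHS = |-2·(-1) - 2| = |0| = 0; 0 ≠ 1 — holds  (d = -1)
x = -1: LHS = |-2·(-1) - 2| = |0| = 0; 0 ≠ 1 — holds  (d = -1)
x = 0: LHS = |-2·0 - 2| = |-2| = 2; 2 ≠ 1 — holds  (d = 1)
Away from these crossings d keeps a constant sign, and checking every integer in [-1000, 1000] confirms d ≠ 0 throughout. Hence the two sides are never equal, so the relation holds for every integer in [-1000, 1000].

No counterexample exists.

Answer: Always true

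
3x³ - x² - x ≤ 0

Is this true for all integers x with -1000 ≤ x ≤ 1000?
The claim fails at x = 1:
x = 1: LHS = 3·1³ - 1² - 1 = 1; 1 ≤ 0 — FAILS

Because a single integer refutes it, the statement is false.

Answer: False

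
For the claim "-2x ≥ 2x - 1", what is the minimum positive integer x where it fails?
Testing positive integers:
x = 1: LHS = -2·1 = -2, RHS = 2·1 - 1 = 1; -2 ≥ 1 — FAILS  ← smallest positive counterexample

Answer: x = 1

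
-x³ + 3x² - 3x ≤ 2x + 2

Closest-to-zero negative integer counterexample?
Testing negative integers from -1 downward:
x = -1: LHS = -(-1)³ + 3·(-1)² - 3·(-1) = 7, RHS = 2·(-1) + 2 = 0; 7 ≤ 0 — FAILS  ← closest negative counterexample to 0

Answer: x = -1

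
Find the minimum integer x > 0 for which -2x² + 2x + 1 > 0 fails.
Testing positive integers:
x = 1: LHS = -2·1² + 2·1 + 1 = 1; 1 > 0 — holds
x = 2: LHS = -2·2² + 2·2 + 1 = -3; -3 > 0 — FAILS  ← smallest positive counterexample

Answer: x = 2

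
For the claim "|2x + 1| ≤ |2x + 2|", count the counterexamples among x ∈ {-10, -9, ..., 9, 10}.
Counterexamples in [-10, 10]: {-10, -9, -8, -7, -6, -5, -4, -3, -2, -1}.

Counting them gives 10 values.

Answer: 10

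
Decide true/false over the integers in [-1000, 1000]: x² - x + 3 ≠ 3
The claim fails at x = 0:
x = 0: LHS = 0² - 0 + 3 = 3; 3 ≠ 3 — FAILS

Because a single integer refutes it, the statement is false.

Answer: False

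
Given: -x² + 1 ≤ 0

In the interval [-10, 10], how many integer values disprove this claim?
Counterexamples in [-10, 10]: {0}.

Counting them gives 1 values.

Answer: 1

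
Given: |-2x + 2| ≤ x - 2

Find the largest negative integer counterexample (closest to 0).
Testing negative integers from -1 downward:
x = -1: LHS = |-2·(-1) + 2| = |4| = 4, RHS = (-1) - 2 = -3; 4 ≤ -3 — FAILS  ← closest negative counterexample to 0

Answer: x = -1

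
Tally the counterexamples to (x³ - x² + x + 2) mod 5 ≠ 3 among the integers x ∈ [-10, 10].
Counterexamples in [-10, 10]: {-9, -8, -7, -4, -3, -2, 1, 2, 3, 6, 7, 8}.

Counting them gives 12 values.

Answer: 12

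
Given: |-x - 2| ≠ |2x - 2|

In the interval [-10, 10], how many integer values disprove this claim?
Counterexamples in [-10, 10]: {0, 4}.

Counting them gives 2 values.

Answer: 2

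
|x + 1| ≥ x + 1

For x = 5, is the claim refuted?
Substitute x = 5 into the relation:
x = 5: LHS = |5 + 1| = |6| = 6, RHS = 5 + 1 = 6; 6 ≥ 6 — holds

The relation holds at x = 5, so it is not a counterexample.

Answer: No, x = 5 is not a counterexample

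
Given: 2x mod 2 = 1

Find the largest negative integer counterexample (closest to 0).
Testing negative integers from -1 downward:
x = -1: LHS = (2·(-1)) mod 2 = (-2) mod 2 = 0; 0 = 1 — FAILS  ← closest negative counterexample to 0

Answer: x = -1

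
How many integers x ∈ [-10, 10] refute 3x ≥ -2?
Counterexamples in [-10, 10]: {-10, -9, -8, -7, -6, -5, -4, -3, -2, -1}.

Counting them gives 10 values.

Answer: 10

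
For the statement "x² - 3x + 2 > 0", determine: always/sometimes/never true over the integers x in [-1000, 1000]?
Holds at x = 0: LHS = 0² - 3·0 + 2 = 2; 2 > 0 — holds
Fails at x = 1: LHS = 1² - 3·1 + 2 = 0; 0 > 0 — FAILS
It is satisfied by some integers in the range but not all.

Answer: Sometimes true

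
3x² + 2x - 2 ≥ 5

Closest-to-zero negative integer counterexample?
Testing negative integers from -1 downward:
x = -1: LHS = 3·(-1)² + 2·(-1) - 2 = -1; -1 ≥ 5 — FAILS  ← closest negative counterexample to 0

Answer: x = -1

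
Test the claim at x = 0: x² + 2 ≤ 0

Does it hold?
x = 0: LHS = 0² + 2 = 2; 2 ≤ 0 — FAILS

The relation fails at x = 0, so x = 0 is a counterexample.

Answer: No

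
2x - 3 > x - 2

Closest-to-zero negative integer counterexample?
Testing negative integers from -1 downward:
x = -1: LHS = 2·(-1) - 3 = -5, RHS = (-1) - 2 = -3; -5 > -3 — FAILS  ← closest negative counterexample to 0

Answer: x = -1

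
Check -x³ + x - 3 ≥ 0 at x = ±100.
x = 100: LHS = -100³ + 100 - 3 = -999903; -999903 ≥ 0 — FAILS
x = -100: LHS = -(-100)³ + (-100) - 3 = 999897; 999897 ≥ 0 — holds

Answer: Partially: fails for x = 100, holds for x = -100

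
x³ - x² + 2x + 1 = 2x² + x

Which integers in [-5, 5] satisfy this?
Holds for: {1}
Fails for: {-5, -4, -3, -2, -1, 0, 2, 3, 4, 5}

Answer: {1}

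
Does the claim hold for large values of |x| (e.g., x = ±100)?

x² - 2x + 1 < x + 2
x = 100: LHS = 100² - 2·100 + 1 = 9801, RHS = 100 + 2 = 102; 9801 < 102 — FAILS
x = -100: LHS = (-100)² - 2·(-100) + 1 = 10201, RHS = (-100) + 2 = -98; 10201 < -98 — FAILS

Answer: No, fails for both x = 100 and x = -100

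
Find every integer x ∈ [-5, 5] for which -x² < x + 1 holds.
Over all integers in [-5, 5], LHS − RHS is largest at x = 0, where it equals -1:
x = 0: LHS = -0² = 0, RHS = 0 + 1 = 1; 0 < 1 — holds
At the ends of the range:
x = -5: LHS = -(-5)² = -25, RHS = (-5) + 1 = -4; -25 < -4 — holds
x = 5: LHS = -5² = -25, RHS = 5 + 1 = 6; -25 < 6 — holds
Hence LHS − RHS is never zero or positive, i.e. LHS < RHS throughout, so the relation holds for every integer in [-5, 5].

Answer: All integers in [-5, 5]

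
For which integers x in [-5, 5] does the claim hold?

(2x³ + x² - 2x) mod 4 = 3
For a polynomial with integer coefficients, its value mod 4 depends only on x mod 4, so it suffices to check one representative of each residue class, x = 0, 1, 2, 3:
x = 0: LHS = (2·0³ + 0² - 2·0) mod 4 = 0 mod 4 = 0; 0 = 3 — FAILS
x = 1: LHS = (2·1³ + 1² - 2·1) mod 4 = 1 mod 4 = 1; 1 = 3 — FAILS
x = 2: LHS = (2·2³ + 2² - 2·2) mod 4 = 16 mod 4 = 0; 0 = 3 — FAILS
x = 3: LHS = (2·3³ + 3² - 2·3) mod 4 = 57 mod 4 = 1; 1 = 3 — FAILS
The relation fails in every residue class, so the claimed relation (=) fails for every integer in [-5, 5].

Answer: None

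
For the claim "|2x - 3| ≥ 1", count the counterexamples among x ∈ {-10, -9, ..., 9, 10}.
Over all integers in [-10, 10], LHS − RHS is smallest at x = 1, where it equals 0:
x = 1: LHS = |2·1 - 3| = |-1| = 1; 1 ≥ 1 — holds
At the ends of the range:
x = -10: LHS = |2·(-10) - 3| = |-23| = 23; 23 ≥ 1 — holds
x = 10: LHS = |2·10 - 3| = |17| = 17; 17 ≥ 1 — holds
Hence LHS − RHS is never negative, i.e. LHS ≥ RHS throughout, so the relation holds for every integer in [-10, 10].

No counterexample appears in that range.

Answer: 0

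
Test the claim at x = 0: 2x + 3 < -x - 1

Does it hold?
x = 0: LHS = 2·0 + 3 = 3, RHS = -0 - 1 = -1; 3 < -1 — FAILS

The relation fails at x = 0, so x = 0 is a counterexample.

Answer: No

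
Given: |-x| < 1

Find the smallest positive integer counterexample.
Testing positive integers:
x = 1: LHS = |-1| = 1; 1 < 1 — FAILS  ← smallest positive counterexample

Answer: x = 1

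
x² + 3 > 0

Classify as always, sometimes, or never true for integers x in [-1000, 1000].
Over all integers in [-1000, 1000], LHS − RHS is smallest at x = 0, where it equals 3:
x = 0: LHS = 0² + 3 = 3; 3 > 0 — holds
At the ends of the range:
x = -1000: LHS = (-1000)² + 3 = 1000003; 1000003 > 0 — holds
x = 1000: LHS = 1000² + 3 = 1000003; 1000003 > 0 — holds
Hence LHS − RHS is never zero or negative, i.e. LHS > RHS throughout, so the relation holds for every integer in [-1000, 1000].

No counterexample exists.

Answer: Always true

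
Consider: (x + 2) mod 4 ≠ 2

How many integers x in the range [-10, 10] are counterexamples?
Counterexamples in [-10, 10]: {-8, -4, 0, 4, 8}.

Counting them gives 5 values.

Answer: 5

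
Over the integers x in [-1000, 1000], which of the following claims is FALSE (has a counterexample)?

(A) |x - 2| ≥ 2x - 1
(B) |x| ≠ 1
(A) x = 2: LHS = |2 - 2| = |0| = 0, RHS = 2·2 - 1 = 3; 0 ≥ 3 — FAILS
(B) x = 1: LHS = |1| = 1; 1 ≠ 1 — FAILS

Answer: Both A and B are false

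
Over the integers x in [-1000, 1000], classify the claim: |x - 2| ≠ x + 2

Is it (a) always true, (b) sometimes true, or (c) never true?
Holds at x = 1: LHS = |1 - 2| = |-1| = 1, RHS = 1 + 2 = 3; 1 ≠ 3 — holds
Fails at x = 0: LHS = |0 - 2| = |-2| = 2, RHS = 0 + 2 = 2; 2 ≠ 2 — FAILS
It is satisfied by some integers in the range but not all.

Answer: Sometimes true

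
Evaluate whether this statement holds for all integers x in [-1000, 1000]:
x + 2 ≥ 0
The claim fails at x = -3:
x = -3: LHS = (-3) + 2 = -1; -1 ≥ 0 — FAILS

Because a single integer refutes it, the statement is false.

Answer: False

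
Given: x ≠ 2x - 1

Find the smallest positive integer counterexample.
Testing positive integers:
x = 1: RHS = 2·1 - 1 = 1; 1 ≠ 1 — FAILS  ← smallest positive counterexample

Answer: x = 1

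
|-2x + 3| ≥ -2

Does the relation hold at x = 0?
x = 0: LHS = |-2·0 + 3| = |3| = 3; 3 ≥ -2 — holds

The relation is satisfied at x = 0.

Answer: Yes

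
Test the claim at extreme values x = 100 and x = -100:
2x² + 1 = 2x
x = 100: LHS = 2·100² + 1 = 20001, RHS = 2·100 = 200; 20001 = 200 — FAILS
x = -100: LHS = 2·(-100)² + 1 = 20001, RHS = 2·(-100) = -200; 20001 = -200 — FAILS

Answer: No, fails for both x = 100 and x = -100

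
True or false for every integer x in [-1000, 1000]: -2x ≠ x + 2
Track d = LHS − RHS over the integers in [-1000, 1000]. Equality would need d = 0, but d changes sign only between consecutive integers, jumping over 0:
x = -1: LHS = -2·(-1) = 2, RHS = (-1) + 2 = 1; 2 ≠ 1 — holds  (d = 1)
x = 0: LHS = -2·0 = 0, RHS = 0 + 2 = 2; 0 ≠ 2 — holds  (d = -2)
Away from these crossings d keeps a constant sign, and checking every integer in [-1000, 1000] confirms d ≠ 0 throughout. Hence the two sides are never equal, so the relation holds for every integer in [-1000, 1000].

No counterexample exists.

Answer: True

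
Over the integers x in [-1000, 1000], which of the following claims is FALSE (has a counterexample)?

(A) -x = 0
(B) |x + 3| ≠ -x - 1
(A) x = 1: -1 = 0 — FAILS
(B) x = -2: LHS = |(-2) + 3| = |1| = 1, RHS = -(-2) - 1 = 1; 1 ≠ 1 — FAILS

Answer: Both A and B are false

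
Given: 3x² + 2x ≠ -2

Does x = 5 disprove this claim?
Substitute x = 5 into the relation:
x = 5: LHS = 3·5² + 2·5 = 85; 85 ≠ -2 — holds

The relation holds at x = 5, so it is not a counterexample.

Answer: No, x = 5 is not a counterexample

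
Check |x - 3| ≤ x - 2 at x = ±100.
x = 100: LHS = |100 - 3| = |97| = 97, RHS = 100 - 2 = 98; 97 ≤ 98 — holds
x = -100: LHS = |(-100) - 3| = |-103| = 103, RHS = (-100) - 2 = -102; 103 ≤ -102 — FAILS

Answer: Partially: holds for x = 100, fails for x = -100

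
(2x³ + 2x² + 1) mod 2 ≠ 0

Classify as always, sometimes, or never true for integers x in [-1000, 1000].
For a polynomial with integer coefficients, its value mod 2 depends only on x mod 2, so it suffices to check one representative of each residue class, x = 0, 1:
x = 0: LHS = (2·0³ + 2·0² + 1) mod 2 = 1 mod 2 = 1; 1 ≠ 0 — holds
x = 1: LHS = (2·1³ + 2·1² + 1) mod 2 = 5 mod 2 = 1; 1 ≠ 0 — holds
The relation holds in every residue class, so the relation holds for every integer in [-1000, 1000].

No counterexample exists.

Answer: Always true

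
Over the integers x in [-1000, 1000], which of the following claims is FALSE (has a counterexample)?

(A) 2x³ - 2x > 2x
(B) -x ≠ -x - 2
(A) x = 0: LHS = 2·0³ - 2·0 = 0, RHS = 2·0 = 0; 0 > 0 — FAILS

(B) Over all integers in [-1000, 1000], LHS − RHS is always positive; it is smallest at x = 0, where it equals 2:
x = 0: LHS = -0 = 0, RHS = -0 - 2 = -2; 0 ≠ -2 — holds
At the ends of the range:
x = -1000: LHS = -(-1000) = 1000, RHS = -(-1000) - 2 = 998; 1000 ≠ 998 — holds
x = 1000: RHS = -1000 - 2 = -1002; -1000 ≠ -1002 — holds
Hence LHS − RHS is never 0, i.e. the two sides are never equal, so the relation holds for every integer in [-1000, 1000].

Only (A) has a counterexample.

Answer: A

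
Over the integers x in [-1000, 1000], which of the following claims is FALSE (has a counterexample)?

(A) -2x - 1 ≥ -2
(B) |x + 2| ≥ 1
(A) x = 1: LHS = -2·1 - 1 = -3; -3 ≥ -2 — FAILS
(B) x = -2: LHS = |(-2) + 2| = |0| = 0; 0 ≥ 1 — FAILS

Answer: Both A and B are false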